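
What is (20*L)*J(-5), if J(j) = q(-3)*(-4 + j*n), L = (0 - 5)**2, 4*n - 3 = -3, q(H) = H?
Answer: 6000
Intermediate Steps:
n = 0 (n = 3/4 + (1/4)*(-3) = 3/4 - 3/4 = 0)
L = 25 (L = (-5)**2 = 25)
J(j) = 12 (J(j) = -3*(-4 + j*0) = -3*(-4 + 0) = -3*(-4) = 12)
(20*L)*J(-5) = (20*25)*12 = 500*12 = 6000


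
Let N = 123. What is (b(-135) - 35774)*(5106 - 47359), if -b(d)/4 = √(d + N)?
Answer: 1511558822 + 338024*I*√3 ≈ 1.5116e+9 + 5.8548e+5*I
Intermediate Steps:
b(d) = -4*√(123 + d) (b(d) = -4*√(d + 123) = -4*√(123 + d))
(b(-135) - 35774)*(5106 - 47359) = (-4*√(123 - 135) - 35774)*(5106 - 47359) = (-8*I*√3 - 35774)*(-42253) = (-35774 - 8*I*√3)*(-42253) = 1511558822 + 338024*I*√3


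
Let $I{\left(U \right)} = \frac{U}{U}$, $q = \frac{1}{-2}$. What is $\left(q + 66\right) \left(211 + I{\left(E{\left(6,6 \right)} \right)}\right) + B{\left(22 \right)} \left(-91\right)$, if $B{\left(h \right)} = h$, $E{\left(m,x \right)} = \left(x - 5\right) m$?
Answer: $11884$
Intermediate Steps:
$E{\left(m,x \right)} = m \left(-5 + x\right)$ ($E{\left(m,x \right)} = \left(-5 + x\right) m = m \left(-5 + x\right)$)
$q = - \frac{1}{2} \approx -0.5$
$I{\left(U \right)} = 1$
$\left(q + 66\right) \left(211 + I{\left(E{\left(6,6 \right)} \right)}\right) + B{\left(22 \right)} \left(-91\right) = \left(- \frac{1}{2} + 66\right) \left(211 + 1\right) + 22 \left(-91\right) = \frac{131}{2} \cdot 212 - 2002 = 13886 - 2002 = 11884$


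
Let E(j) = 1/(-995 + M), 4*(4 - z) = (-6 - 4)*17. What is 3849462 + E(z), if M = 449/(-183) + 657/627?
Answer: 146701183685151/38109529 ≈ 3.8495e+6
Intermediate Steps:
z = 93/2 (z = 4 - (-6 - 4)*17/4 = 4 - (-5)*17/2 = 4 - ¼*(-170) = 4 + 85/2 = 93/2 ≈ 46.500)
M = -53764/38247 (M = 449*(-1/183) + 657*(1/627) = -449/183 + 219/209 = -53764/38247 ≈ -1.4057)
E(j) = -38247/38109529 (E(j) = 1/(-995 - 53764/38247) = 1/(-38109529/38247) = -38247/38109529)
3849462 + E(z) = 3849462 - 38247/38109529 = 146701183685151/38109529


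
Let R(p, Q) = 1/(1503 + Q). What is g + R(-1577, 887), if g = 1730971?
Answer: 4137020691/2390 ≈ 1.7310e+6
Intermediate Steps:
g + R(-1577, 887) = 1730971 + 1/(1503 + 887) = 1730971 + 1/2390 = 4137020691/2390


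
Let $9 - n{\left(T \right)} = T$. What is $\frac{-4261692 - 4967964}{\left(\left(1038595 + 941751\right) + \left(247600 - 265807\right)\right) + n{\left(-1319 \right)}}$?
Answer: $- \frac{3076552}{654489} \approx -4.7007$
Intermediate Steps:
$n{\left(T \right)} = 9 - T$
$\frac{-4261692 - 4967964}{\left(\left(1038595 + 941751\right) + \left(247600 - 265807\right)\right) + n{\left(-1319 \right)}} = \frac{-4261692 - 4967964}{\left(\left(1038595 + 941751\right) + \left(247600 - 265807\right)\right) + \left(9 - -1319\right)} = - \frac{9229656}{\left(1980346 - 18207\right) + \left(9 + 1319\right)} = - \frac{9229656}{1962139 + 1328} = - \frac{9229656}{1963467} = \left(-9229656\right) \frac{1}{1963467} = - \frac{3076552}{654489}$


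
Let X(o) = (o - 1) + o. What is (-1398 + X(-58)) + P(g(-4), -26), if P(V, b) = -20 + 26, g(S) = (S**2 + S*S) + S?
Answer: -1509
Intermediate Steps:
X(o) = -1 + 2*o (X(o) = (-1 + o) + o = -1 + 2*o)
g(S) = S + 2*S**2 (g(S) = (S**2 + S**2) + S = 2*S**2 + S = S + 2*S**2)
P(V, b) = 6
(-1398 + X(-58)) + P(g(-4), -26) = (-1398 + (-1 + 2*(-58))) + 6 = (-1398 + (-1 - 116)) + 6 = (-1398 - 117) + 6 = -1515 + 6 = -1509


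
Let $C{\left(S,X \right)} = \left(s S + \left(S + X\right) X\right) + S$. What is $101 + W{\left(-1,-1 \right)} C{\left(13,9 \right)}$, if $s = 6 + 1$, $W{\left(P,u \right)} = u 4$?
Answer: $-1107$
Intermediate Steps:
$W{\left(P,u \right)} = 4 u$
$s = 7$
$C{\left(S,X \right)} = 8 S + X \left(S + X\right)$ ($C{\left(S,X \right)} = \left(7 S + \left(S + X\right) X\right) + S = \left(7 S + X \left(S + X\right)\right) + S = 8 S + X \left(S + X\right)$)
$101 + W{\left(-1,-1 \right)} C{\left(13,9 \right)} = 101 + 4 \left(-1\right) \left(9^{2} + 8 \cdot 13 + 13 \cdot 9\right) = 101 - 4 \left(81 + 104 + 117\right) = 101 - 1208 = -1107$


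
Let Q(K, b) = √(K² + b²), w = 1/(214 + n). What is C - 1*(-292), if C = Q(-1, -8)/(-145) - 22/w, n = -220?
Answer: 424 - √65/145 ≈ 423.94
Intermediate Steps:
w = -⅙ (w = 1/(214 - 220) = 1/(-6) = -⅙ ≈ -0.16667)
C = 132 - √65/145 (C = √((-1)² + (-8)²)/(-145) - 22/(-⅙) = √(1 + 64)*(-1/145) - 22*(-6) = √65*(-1/145) + 132 = -√65/145 + 132 = 132 - √65/145 ≈ 131.94)
C - 1*(-292) = (132 - √65/145) - 1*(-292) = (132 - √65/145) + 292 = 424 - √65/145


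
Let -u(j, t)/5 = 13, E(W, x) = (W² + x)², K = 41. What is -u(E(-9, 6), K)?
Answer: 65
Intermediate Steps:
E(W, x) = (x + W²)²
u(j, t) = -65 (u(j, t) = -5*13 = -65)
-u(E(-9, 6), K) = -1*(-65) = 65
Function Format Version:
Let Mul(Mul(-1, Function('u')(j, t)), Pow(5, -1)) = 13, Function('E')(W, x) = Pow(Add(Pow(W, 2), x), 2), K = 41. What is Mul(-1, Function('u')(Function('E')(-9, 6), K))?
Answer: 65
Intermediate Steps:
Function('E')(W, x) = Pow(Add(x, Pow(W, 2)), 2)
Function('u')(j, t) = -65 (Function('u')(j, t) = Mul(-5, 13) = -65)
Mul(-1, Function('u')(Function('E')(-9, 6), K)) = Mul(-1, -65) = 65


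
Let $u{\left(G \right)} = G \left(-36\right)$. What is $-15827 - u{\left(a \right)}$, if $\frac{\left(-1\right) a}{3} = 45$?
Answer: $-20687$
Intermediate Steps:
$a = -135$ ($a = \left(-3\right) 45 = -135$)
$u{\left(G \right)} = - 36 G$
$-15827 - u{\left(a \right)} = -15827 - \left(-36\right) \left(-135\right) = -15827 - 4860 = -20687$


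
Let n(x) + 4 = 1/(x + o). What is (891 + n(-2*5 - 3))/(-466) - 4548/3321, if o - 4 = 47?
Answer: -64158977/19602756 ≈ -3.2730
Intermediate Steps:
o = 51 (o = 4 + 47 = 51)
n(x) = -4 + 1/(51 + x) (n(x) = -4 + 1/(x + 51) = -4 + 1/(51 + x))
(891 + n(-2*5 - 3))/(-466) - 4548/3321 = (891 + (-203 - 4*(-2*5 - 3))/(51 + (-2*5 - 3)))/(-466) - 4548/3321 = (891 + (-203 - 4*(-10 - 3))/(51 + (-10 - 3)))*(-1/466) - 4548*1/3321 = (891 + (-203 - 4*(-13))/(51 - 13))*(-1/466) - 1516/1107 = (891 + (-203 + 52)/38)*(-1/466) - 1516/1107 = (891 + (1/38)*(-151))*(-1/466) - 1516/1107 = (891 - 151/38)*(-1/466) - 1516/1107 = (33707/38)*(-1/466) - 1516/1107 = -33707/17708 - 1516/1107 = -64158977/19602756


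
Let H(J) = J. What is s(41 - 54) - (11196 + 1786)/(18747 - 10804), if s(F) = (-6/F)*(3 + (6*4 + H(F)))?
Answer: 38342/7943 ≈ 4.8271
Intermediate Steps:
s(F) = -6*(27 + F)/F (s(F) = (-6/F)*(3 + (6*4 + F)) = (-6/F)*(3 + (24 + F)) = (-6/F)*(27 + F) = -6*(27 + F)/F)
s(41 - 54) - (11196 + 1786)/(18747 - 10804) = (-6 - 162/(41 - 54)) - (11196 + 1786)/(18747 - 10804) = (-6 - 162/(-13)) - 12982/7943 = (-6 - 162*(-1/13)) - 12982/7943 = (-6 + 162/13) - 1*12982/7943 = 84/13 - 12982/7943 = 38342/7943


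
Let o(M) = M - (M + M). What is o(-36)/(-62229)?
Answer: -12/20743 ≈ -0.00057851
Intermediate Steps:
o(M) = -M (o(M) = M - 2*M = -M)
o(-36)/(-62229) = -1*(-36)/(-62229) = 36*(-1/62229) = -12/20743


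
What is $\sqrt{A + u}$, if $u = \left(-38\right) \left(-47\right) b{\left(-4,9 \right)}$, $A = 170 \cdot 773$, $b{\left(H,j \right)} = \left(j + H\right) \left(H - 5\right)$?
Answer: $4 \sqrt{3190} \approx 225.92$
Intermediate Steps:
$b{\left(H,j \right)} = \left(-5 + H\right) \left(H + j\right)$ ($b{\left(H,j \right)} = \left(H + j\right) \left(-5 + H\right) = \left(-5 + H\right) \left(H + j\right)$)
$A = 131410$
$u = -80370$ ($u = \left(-38\right) \left(-47\right) \left(\left(-4\right)^{2} - -20 - 45 - 36\right) = 1786 \left(16 + 20 - 45 - 36\right) = 1786 \left(-45\right) = -80370$)
$\sqrt{A + u} = \sqrt{131410 - 80370} = \sqrt{51040} = 4 \sqrt{3190}$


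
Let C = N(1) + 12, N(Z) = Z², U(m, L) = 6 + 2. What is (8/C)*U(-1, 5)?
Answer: 64/13 ≈ 4.9231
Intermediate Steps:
U(m, L) = 8
C = 13 (C = 1² + 12 = 1 + 12 = 13)
(8/C)*U(-1, 5) = (8/13)*8 = 64/13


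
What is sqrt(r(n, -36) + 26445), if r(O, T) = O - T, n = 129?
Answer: sqrt(26610) ≈ 163.13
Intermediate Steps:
sqrt(r(n, -36) + 26445) = sqrt((129 - 1*(-36)) + 26445) = sqrt((129 + 36) + 26445) = sqrt(165 + 26445) = sqrt(26610)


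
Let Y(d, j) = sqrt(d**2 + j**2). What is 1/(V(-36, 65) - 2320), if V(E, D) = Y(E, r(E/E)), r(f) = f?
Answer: -2320/5381103 - sqrt(1297)/5381103 ≈ -0.00043783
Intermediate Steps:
V(E, D) = sqrt(1 + E**2) (V(E, D) = sqrt(E**2 + (E/E)**2) = sqrt(E**2 + 1**2) = sqrt(E**2 + 1) = sqrt(1 + E**2))
1/(V(-36, 65) - 2320) = 1/(sqrt(1 + (-36)**2) - 2320) = 1/(sqrt(1 + 1296) - 2320) = 1/(sqrt(1297) - 2320) = 1/(-2320 + sqrt(1297))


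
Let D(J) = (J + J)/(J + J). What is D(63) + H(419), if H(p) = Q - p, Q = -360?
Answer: -778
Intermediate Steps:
H(p) = -360 - p
D(J) = 1 (D(J) = (2*J)/((2*J)) = (2*J)*(1/(2*J)) = 1)
D(63) + H(419) = 1 + (-360 - 1*419) = 1 + (-360 - 419) = 1 - 779 = -778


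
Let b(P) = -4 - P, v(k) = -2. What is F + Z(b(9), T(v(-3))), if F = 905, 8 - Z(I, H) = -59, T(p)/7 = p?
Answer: 972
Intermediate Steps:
T(p) = 7*p
Z(I, H) = 67 (Z(I, H) = 8 - 1*(-59) = 8 + 59 = 67)
F + Z(b(9), T(v(-3))) = 905 + 67 = 972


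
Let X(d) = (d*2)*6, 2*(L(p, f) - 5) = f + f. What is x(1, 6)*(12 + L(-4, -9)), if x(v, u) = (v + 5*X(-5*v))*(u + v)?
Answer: -16744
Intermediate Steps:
L(p, f) = 5 + f (L(p, f) = 5 + (f + f)/2 = 5 + (2*f)/2 = 5 + f)
X(d) = 12*d (X(d) = (2*d)*6 = 12*d)
x(v, u) = -299*v*(u + v) (x(v, u) = (v + 5*(12*(-5*v)))*(u + v) = (v + 5*(-60*v))*(u + v) = (v - 300*v)*(u + v) = (-299*v)*(u + v) = -299*v*(u + v))
x(1, 6)*(12 + L(-4, -9)) = (299*1*(-1*6 - 1*1))*(12 + (5 - 9)) = (299*1*(-6 - 1))*(12 - 4) = (299*1*(-7))*8 = -2093*8 = -16744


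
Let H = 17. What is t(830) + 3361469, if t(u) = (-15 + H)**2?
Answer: 3361473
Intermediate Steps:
t(u) = 4 (t(u) = (-15 + 17)**2 = 2**2 = 4)
t(830) + 3361469 = 4 + 3361469 = 3361473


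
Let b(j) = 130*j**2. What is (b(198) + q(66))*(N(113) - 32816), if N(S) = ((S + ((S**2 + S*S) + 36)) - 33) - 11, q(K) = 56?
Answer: -36557739648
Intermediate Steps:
N(S) = -8 + S + 2*S**2 (N(S) = ((S + ((S**2 + S**2) + 36)) - 33) - 11 = ((S + (2*S**2 + 36)) - 33) - 11 = ((S + (36 + 2*S**2)) - 33) - 11 = ((36 + S + 2*S**2) - 33) - 11 = (3 + S + 2*S**2) - 11 = -8 + S + 2*S**2)
(b(198) + q(66))*(N(113) - 32816) = (130*198**2 + 56)*((-8 + 113 + 2*113**2) - 32816) = (130*39204 + 56)*((-8 + 113 + 2*12769) - 32816) = (5096520 + 56)*((-8 + 113 + 25538) - 32816) = 5096576*(25643 - 32816) = 5096576*(-7173) = -36557739648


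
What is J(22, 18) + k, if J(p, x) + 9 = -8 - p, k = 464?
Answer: 425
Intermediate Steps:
J(p, x) = -17 - p (J(p, x) = -9 + (-8 - p) = -17 - p)
J(22, 18) + k = (-17 - 1*22) + 464 = (-17 - 22) + 464 = -39 + 464 = 425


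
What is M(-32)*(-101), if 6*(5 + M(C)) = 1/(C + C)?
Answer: 194021/384 ≈ 505.26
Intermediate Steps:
M(C) = -5 + 1/(12*C) (M(C) = -5 + 1/(6*(C + C)) = -5 + 1/(6*((2*C))) = -5 + (1/(2*C))/6 = -5 + 1/(12*C))
M(-32)*(-101) = (-5 + (1/12)/(-32))*(-101) = (-5 + (1/12)*(-1/32))*(-101) = (-5 - 1/384)*(-101) = -1921/384*(-101) = 194021/384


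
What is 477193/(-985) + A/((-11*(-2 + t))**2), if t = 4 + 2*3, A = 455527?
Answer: -3246688497/7627840 ≈ -425.64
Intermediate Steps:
t = 10 (t = 4 + 6 = 10)
477193/(-985) + A/((-11*(-2 + t))**2) = 477193/(-985) + 455527/((-11*(-2 + 10))**2) = 477193*(-1/985) + 455527/((-11*8)**2) = -477193/985 + 455527/((-88)**2) = -477193/985 + 455527/7744 = -3246688497/7627840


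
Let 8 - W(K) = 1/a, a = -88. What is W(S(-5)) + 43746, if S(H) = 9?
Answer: 3850353/88 ≈ 43754.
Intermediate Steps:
W(K) = 705/88 (W(K) = 8 - 1/(-88) = 8 - 1*(-1/88) = 8 + 1/88 = 705/88)
W(S(-5)) + 43746 = 705/88 + 43746 = 3850353/88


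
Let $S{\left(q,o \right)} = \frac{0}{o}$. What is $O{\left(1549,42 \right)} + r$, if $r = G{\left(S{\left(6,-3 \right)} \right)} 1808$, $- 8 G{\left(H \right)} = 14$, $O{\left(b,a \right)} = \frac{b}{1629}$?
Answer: $- \frac{5152607}{1629} \approx -3163.1$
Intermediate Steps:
$S{\left(q,o \right)} = 0$
$O{\left(b,a \right)} = \frac{b}{1629}$ ($O{\left(b,a \right)} = b \frac{1}{1629} = \frac{b}{1629}$)
$G{\left(H \right)} = - \frac{7}{4}$ ($G{\left(H \right)} = \left(- \frac{1}{8}\right) 14 = - \frac{7}{4}$)
$r = -3164$ ($r = \left(- \frac{7}{4}\right) 1808 = -3164$)
$O{\left(1549,42 \right)} + r = \frac{1}{1629} \cdot 1549 - 3164 = \frac{1549}{1629} - 3164 = - \frac{5152607}{1629}$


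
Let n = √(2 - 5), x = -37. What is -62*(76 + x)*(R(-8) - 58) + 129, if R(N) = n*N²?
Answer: 140373 - 154752*I*√3 ≈ 1.4037e+5 - 2.6804e+5*I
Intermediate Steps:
n = I*√3 (n = √(-3) = I*√3 ≈ 1.732*I)
R(N) = I*√3*N² (R(N) = (I*√3)*N² = I*√3*N²)
-62*(76 + x)*(R(-8) - 58) + 129 = -62*(76 - 37)*(I*√3*(-8)² - 58) + 129 = -2418*(I*√3*64 - 58) + 129 = -2418*(64*I*√3 - 58) + 129 = -2418*(-58 + 64*I*√3) + 129 = -62*(-2262 + 2496*I*√3) + 129 = (140244 - 154752*I*√3) + 129 = 140373 - 154752*I*√3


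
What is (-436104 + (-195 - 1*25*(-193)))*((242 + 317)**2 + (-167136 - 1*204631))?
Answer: 25580367564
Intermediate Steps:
(-436104 + (-195 - 1*25*(-193)))*((242 + 317)**2 + (-167136 - 1*204631)) = (-436104 + (-195 - 25*(-193)))*(559**2 + (-167136 - 204631)) = (-436104 + (-195 + 4825))*(312481 - 371767) = (-436104 + 4630)*(-59286) = -431474*(-59286) = 25580367564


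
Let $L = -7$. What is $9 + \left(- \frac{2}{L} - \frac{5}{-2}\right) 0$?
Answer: $9$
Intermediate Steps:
$9 + \left(- \frac{2}{L} - \frac{5}{-2}\right) 0 = 9 + \left(- \frac{2}{-7} - \frac{5}{-2}\right) 0 = 9 + \left(\left(-2\right) \left(- \frac{1}{7}\right) - - \frac{5}{2}\right) 0 = 9 + \left(\frac{2}{7} + \frac{5}{2}\right) 0 = 9 + \frac{39}{14} \cdot 0 = 9 + 0 = 9$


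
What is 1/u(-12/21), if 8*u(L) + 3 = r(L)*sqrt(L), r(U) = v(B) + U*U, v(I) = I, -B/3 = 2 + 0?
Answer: -403368/460399 + 217952*I*sqrt(7)/460399 ≈ -0.87613 + 1.2525*I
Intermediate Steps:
B = -6 (B = -3*(2 + 0) = -3*2 = -6)
r(U) = -6 + U**2 (r(U) = -6 + U*U = -6 + U**2)
u(L) = -3/8 + sqrt(L)*(-6 + L**2)/8 (u(L) = -3/8 + ((-6 + L**2)*sqrt(L))/8 = -3/8 + (sqrt(L)*(-6 + L**2))/8 = -3/8 + sqrt(L)*(-6 + L**2)/8)
1/u(-12/21) = 1/(-3/8 + sqrt(-12/21)*(-6 + (-12/21)**2)/8) = 1/(-3/8 + sqrt(-12*1/21)*(-6 + (-12*1/21)**2)/8) = 1/(-3/8 + sqrt(-4/7)*(-6 + (-4/7)**2)/8) = 1/(-3/8 + (2*I*sqrt(7)/7)*(-6 + 16/49)/8) = 1/(-3/8 + (1/8)*(2*I*sqrt(7)/7)*(-278/49)) = 1/(-3/8 - 139*I*sqrt(7)/686)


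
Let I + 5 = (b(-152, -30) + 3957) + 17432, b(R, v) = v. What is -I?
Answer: -21354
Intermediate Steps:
I = 21354 (I = -5 + ((-30 + 3957) + 17432) = -5 + (3927 + 17432) = -5 + 21359 = 21354)
-I = -1*21354 = -21354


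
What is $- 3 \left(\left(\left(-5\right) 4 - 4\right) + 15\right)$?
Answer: $27$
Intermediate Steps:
$- 3 \left(\left(\left(-5\right) 4 - 4\right) + 15\right) = - 3 \left(\left(-20 - 4\right) + 15\right) = - 3 \left(-24 + 15\right) = \left(-3\right) \left(-9\right) = 27$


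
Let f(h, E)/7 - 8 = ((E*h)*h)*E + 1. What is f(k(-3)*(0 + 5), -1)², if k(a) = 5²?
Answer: 11976675844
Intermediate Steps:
k(a) = 25
f(h, E) = 63 + 7*E²*h² (f(h, E) = 56 + 7*(((E*h)*h)*E + 1) = 56 + 7*((E*h²)*E + 1) = 56 + 7*(E²*h² + 1) = 56 + 7*(1 + E²*h²) = 56 + (7 + 7*E²*h²) = 63 + 7*E²*h²)
f(k(-3)*(0 + 5), -1)² = (63 + 7*(-1)²*(25*(0 + 5))²)² = (63 + 7*1*(25*5)²)² = (63 + 7*1*125²)² = (63 + 7*1*15625)² = (63 + 109375)² = 109438² = 11976675844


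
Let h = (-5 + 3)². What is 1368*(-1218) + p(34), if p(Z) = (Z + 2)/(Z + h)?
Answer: -31658238/19 ≈ -1.6662e+6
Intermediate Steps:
h = 4 (h = (-2)² = 4)
p(Z) = (2 + Z)/(4 + Z) (p(Z) = (Z + 2)/(Z + 4) = (2 + Z)/(4 + Z))
1368*(-1218) + p(34) = 1368*(-1218) + (2 + 34)/(4 + 34) = -1666224 + 36/38 = -1666224 + (1/38)*36 = -1666224 + 18/19 = -31658238/19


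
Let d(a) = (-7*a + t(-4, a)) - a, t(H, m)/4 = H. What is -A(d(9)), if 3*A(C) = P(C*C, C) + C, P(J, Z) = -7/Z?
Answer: 2579/88 ≈ 29.307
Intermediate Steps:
t(H, m) = 4*H
d(a) = -16 - 8*a (d(a) = (-7*a + 4*(-4)) - a = (-7*a - 16) - a = (-16 - 7*a) - a = -16 - 8*a)
A(C) = -7/(3*C) + C/3 (A(C) = (-7/C + C)/3 = (C - 7/C)/3 = -7/(3*C) + C/3)
-A(d(9)) = -(-7 + (-16 - 8*9)**2)/(3*(-16 - 8*9)) = -(-7 + (-16 - 72)**2)/(3*(-16 - 72)) = -(-7 + (-88)**2)/(3*(-88)) = -(-1)*(-7 + 7744)/(3*88) = -(-1)*7737/(3*88) = -1*(-2579/88) = 2579/88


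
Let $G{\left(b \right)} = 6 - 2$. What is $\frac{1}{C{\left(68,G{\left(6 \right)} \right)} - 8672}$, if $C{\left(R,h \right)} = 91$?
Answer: $- \frac{1}{8581} \approx -0.00011654$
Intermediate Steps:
$G{\left(b \right)} = 4$
$\frac{1}{C{\left(68,G{\left(6 \right)} \right)} - 8672} = \frac{1}{91 - 8672} = \frac{1}{-8581} = - \frac{1}{8581}$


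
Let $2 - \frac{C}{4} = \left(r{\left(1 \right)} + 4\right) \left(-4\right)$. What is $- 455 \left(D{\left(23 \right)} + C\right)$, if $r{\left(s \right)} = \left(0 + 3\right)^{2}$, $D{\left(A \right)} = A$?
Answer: $-108745$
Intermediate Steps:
$r{\left(s \right)} = 9$ ($r{\left(s \right)} = 3^{2} = 9$)
$C = 216$ ($C = 8 - 4 \left(9 + 4\right) \left(-4\right) = 8 - 4 \cdot 13 \left(-4\right) = 8 - -208 = 8 + 208 = 216$)
$- 455 \left(D{\left(23 \right)} + C\right) = - 455 \left(23 + 216\right) = \left(-455\right) 239 = -108745$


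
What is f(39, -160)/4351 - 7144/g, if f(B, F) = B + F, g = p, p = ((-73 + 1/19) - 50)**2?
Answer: -1485180475/2967869312 ≈ -0.50042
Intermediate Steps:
p = 5456896/361 (p = ((-73 + 1/19) - 50)**2 = (-1386/19 - 50)**2 = (-2336/19)**2 = 5456896/361 ≈ 15116.)
g = 5456896/361 ≈ 15116.
f(39, -160)/4351 - 7144/g = (39 - 160)/4351 - 7144/5456896/361 = -121*1/4351 - 7144*361/5456896 = -121/4351 - 322373/682112 = -1485180475/2967869312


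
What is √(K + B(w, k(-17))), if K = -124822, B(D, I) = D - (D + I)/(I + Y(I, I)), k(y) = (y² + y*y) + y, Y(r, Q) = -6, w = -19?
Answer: I*√38454449835/555 ≈ 353.33*I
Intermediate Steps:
k(y) = y + 2*y² (k(y) = (y² + y²) + y = 2*y² + y = y + 2*y²)
B(D, I) = D - (D + I)/(-6 + I) (B(D, I) = D - (D + I)/(I - 6) = D - (D + I)/(-6 + I))
√(K + B(w, k(-17))) = √(-124822 + (-(-17)*(1 + 2*(-17)) - 7*(-19) - (-323)*(1 + 2*(-17)))/(-6 - 17*(1 + 2*(-17)))) = √(-124822 + (-(-17)*(1 - 34) + 133 - (-323)*(1 - 34))/(-6 - 17*(1 - 34))) = √(-124822 + (-(-17)*(-33) + 133 - (-323)*(-33))/(-6 - 17*(-33))) = √(-124822 + (-1*561 + 133 - 19*561)/(-6 + 561)) = √(-124822 + (-561 + 133 - 10659)/555) = √(-124822 + (1/555)*(-11087)) = √(-124822 - 11087/555) = √(-69287297/555) = I*√38454449835/555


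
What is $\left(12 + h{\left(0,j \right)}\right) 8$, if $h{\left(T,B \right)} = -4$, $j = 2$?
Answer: $64$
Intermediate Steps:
$\left(12 + h{\left(0,j \right)}\right) 8 = \left(12 - 4\right) 8 = 8 \cdot 8 = 64$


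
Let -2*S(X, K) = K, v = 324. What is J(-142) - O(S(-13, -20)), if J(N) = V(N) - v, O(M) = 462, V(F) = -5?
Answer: -791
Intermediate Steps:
S(X, K) = -K/2
J(N) = -329 (J(N) = -5 - 1*324 = -5 - 324 = -329)
J(-142) - O(S(-13, -20)) = -329 - 1*462 = -329 - 462 = -791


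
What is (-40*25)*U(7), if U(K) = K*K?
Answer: -49000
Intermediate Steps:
U(K) = K**2
(-40*25)*U(7) = -40*25*7**2 = -1000*49 = -49000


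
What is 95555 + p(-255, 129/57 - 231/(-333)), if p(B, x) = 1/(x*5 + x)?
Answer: 1191762663/12472 ≈ 95555.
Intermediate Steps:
p(B, x) = 1/(6*x) (p(B, x) = 1/(5*x + x) = 1/(6*x))
95555 + p(-255, 129/57 - 231/(-333)) = 95555 + 1/(6*(129/57 - 231/(-333))) = 95555 + 1/(6*(129*(1/57) - 231*(-1/333))) = 95555 + 1/(6*(43/19 + 77/111)) = 95555 + 1/(6*(6236/2109)) = 95555 + (⅙)*(2109/6236) = 95555 + 703/12472 = 1191762663/12472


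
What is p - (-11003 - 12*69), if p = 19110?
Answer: 30941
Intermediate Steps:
p - (-11003 - 12*69) = 19110 - (-11003 - 12*69) = 19110 - (-11003 - 828) = 19110 - 1*(-11831) = 19110 + 11831 = 30941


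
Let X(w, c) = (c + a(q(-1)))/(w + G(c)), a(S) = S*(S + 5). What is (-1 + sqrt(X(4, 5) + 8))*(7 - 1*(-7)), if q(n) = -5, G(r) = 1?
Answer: 28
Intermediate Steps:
a(S) = S*(5 + S)
X(w, c) = c/(1 + w) (X(w, c) = (c - 5*(5 - 5))/(w + 1) = (c - 5*0)/(1 + w) = (c + 0)/(1 + w) = c/(1 + w))
(-1 + sqrt(X(4, 5) + 8))*(7 - 1*(-7)) = (-1 + sqrt(5/(1 + 4) + 8))*(7 - 1*(-7)) = (-1 + sqrt(5/5 + 8))*(7 + 7) = (-1 + sqrt(5*(1/5) + 8))*14 = (-1 + sqrt(1 + 8))*14 = (-1 + sqrt(9))*14 = (-1 + 3)*14 = 2*14 = 28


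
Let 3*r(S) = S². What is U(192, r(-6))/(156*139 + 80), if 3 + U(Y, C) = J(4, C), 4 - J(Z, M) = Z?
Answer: -3/21764 ≈ -0.00013784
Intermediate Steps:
r(S) = S²/3
J(Z, M) = 4 - Z
U(Y, C) = -3 (U(Y, C) = -3 + (4 - 1*4) = -3 + (4 - 4) = -3 + 0 = -3)
U(192, r(-6))/(156*139 + 80) = -3/(156*139 + 80) = -3/(21684 + 80) = -3/21764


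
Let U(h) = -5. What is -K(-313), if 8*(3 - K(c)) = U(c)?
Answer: -29/8 ≈ -3.6250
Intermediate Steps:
K(c) = 29/8 (K(c) = 3 - ⅛*(-5) = 3 + 5/8 = 29/8)
-K(-313) = -1*29/8 = -29/8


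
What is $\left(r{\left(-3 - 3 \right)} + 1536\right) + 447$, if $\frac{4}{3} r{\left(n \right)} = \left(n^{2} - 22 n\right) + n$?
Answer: $\frac{4209}{2} \approx 2104.5$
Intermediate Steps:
$r{\left(n \right)} = - \frac{63 n}{4} + \frac{3 n^{2}}{4}$ ($r{\left(n \right)} = \frac{3 \left(\left(n^{2} - 22 n\right) + n\right)}{4} = \frac{3 \left(n^{2} - 21 n\right)}{4} = - \frac{63 n}{4} + \frac{3 n^{2}}{4}$)
$\left(r{\left(-3 - 3 \right)} + 1536\right) + 447 = \left(\frac{3 \left(-3 - 3\right) \left(-21 - 6\right)}{4} + 1536\right) + 447 = \left(\frac{3}{4} \left(-6\right) \left(-21 - 6\right) + 1536\right) + 447 = \left(\frac{3}{4} \left(-6\right) \left(-27\right) + 1536\right) + 447 = \left(\frac{243}{2} + 1536\right) + 447 = \frac{3315}{2} + 447 = \frac{4209}{2}$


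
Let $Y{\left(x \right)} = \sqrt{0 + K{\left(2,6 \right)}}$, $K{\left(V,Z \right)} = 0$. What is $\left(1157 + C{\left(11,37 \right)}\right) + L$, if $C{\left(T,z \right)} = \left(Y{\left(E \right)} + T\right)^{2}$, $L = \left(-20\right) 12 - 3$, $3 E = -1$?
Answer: $1035$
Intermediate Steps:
$E = - \frac{1}{3}$ ($E = \frac{1}{3} \left(-1\right) = - \frac{1}{3} \approx -0.33333$)
$L = -243$ ($L = -240 - 3 = -243$)
$Y{\left(x \right)} = 0$ ($Y{\left(x \right)} = \sqrt{0 + 0} = \sqrt{0} = 0$)
$C{\left(T,z \right)} = T^{2}$ ($C{\left(T,z \right)} = \left(0 + T\right)^{2} = T^{2}$)
$\left(1157 + C{\left(11,37 \right)}\right) + L = \left(1157 + 11^{2}\right) - 243 = \left(1157 + 121\right) - 243 = 1278 - 243 = 1035$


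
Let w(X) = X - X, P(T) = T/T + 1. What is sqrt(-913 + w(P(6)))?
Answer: I*sqrt(913) ≈ 30.216*I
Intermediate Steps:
P(T) = 2 (P(T) = 1 + 1 = 2)
w(X) = 0
sqrt(-913 + w(P(6))) = sqrt(-913 + 0) = sqrt(-913) = I*sqrt(913)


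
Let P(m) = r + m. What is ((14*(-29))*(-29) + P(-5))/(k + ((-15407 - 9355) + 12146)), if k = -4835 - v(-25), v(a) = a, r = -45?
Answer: -5862/8713 ≈ -0.67279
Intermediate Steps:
P(m) = -45 + m
k = -4810 (k = -4835 - 1*(-25) = -4835 + 25 = -4810)
((14*(-29))*(-29) + P(-5))/(k + ((-15407 - 9355) + 12146)) = ((14*(-29))*(-29) + (-45 - 5))/(-4810 + ((-15407 - 9355) + 12146)) = (-406*(-29) - 50)/(-4810 + (-24762 + 12146)) = (11774 - 50)/(-4810 - 12616) = 11724/(-17426) = 11724*(-1/17426) = -5862/8713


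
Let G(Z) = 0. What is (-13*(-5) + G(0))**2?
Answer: 4225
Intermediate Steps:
(-13*(-5) + G(0))**2 = (-13*(-5) + 0)**2 = (65 + 0)**2 = 65**2 = 4225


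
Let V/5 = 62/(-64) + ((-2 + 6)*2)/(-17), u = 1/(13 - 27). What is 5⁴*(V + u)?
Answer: -17298125/3808 ≈ -4542.6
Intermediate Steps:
u = -1/14 (u = 1/(-14) = -1/14 ≈ -0.071429)
V = -3915/544 (V = 5*(62/(-64) + ((-2 + 6)*2)/(-17)) = 5*(62*(-1/64) + (4*2)*(-1/17)) = 5*(-31/32 + 8*(-1/17)) = 5*(-31/32 - 8/17) = 5*(-783/544) = -3915/544 ≈ -7.1967)
5⁴*(V + u) = 5⁴*(-3915/544 - 1/14) = 625*(-27677/3808) = -17298125/3808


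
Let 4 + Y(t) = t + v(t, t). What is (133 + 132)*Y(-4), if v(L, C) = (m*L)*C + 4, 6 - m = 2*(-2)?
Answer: 41340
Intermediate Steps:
m = 10 (m = 6 - 2*(-2) = 6 - 1*(-4) = 6 + 4 = 10)
v(L, C) = 4 + 10*C*L (v(L, C) = (10*L)*C + 4 = 10*C*L + 4 = 4 + 10*C*L)
Y(t) = t + 10*t² (Y(t) = -4 + (t + (4 + 10*t*t)) = -4 + (t + (4 + 10*t²)) = -4 + (4 + t + 10*t²) = t + 10*t²)
(133 + 132)*Y(-4) = (133 + 132)*(-4*(1 + 10*(-4))) = 265*(-4*(1 - 40)) = 265*(-4*(-39)) = 265*156 = 41340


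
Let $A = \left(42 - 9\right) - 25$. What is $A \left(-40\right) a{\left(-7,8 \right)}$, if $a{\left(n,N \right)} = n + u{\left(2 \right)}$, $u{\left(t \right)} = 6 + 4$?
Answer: $-960$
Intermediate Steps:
$u{\left(t \right)} = 10$
$a{\left(n,N \right)} = 10 + n$ ($a{\left(n,N \right)} = n + 10 = 10 + n$)
$A = 8$ ($A = 33 - 25 = 8$)
$A \left(-40\right) a{\left(-7,8 \right)} = 8 \left(-40\right) \left(10 - 7\right) = \left(-320\right) 3 = -960$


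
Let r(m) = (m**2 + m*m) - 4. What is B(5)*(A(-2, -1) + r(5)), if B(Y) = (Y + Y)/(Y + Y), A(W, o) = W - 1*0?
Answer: 44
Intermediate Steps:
A(W, o) = W (A(W, o) = W + 0 = W)
r(m) = -4 + 2*m**2 (r(m) = (m**2 + m**2) - 4 = 2*m**2 - 4 = -4 + 2*m**2)
B(Y) = 1 (B(Y) = (2*Y)/((2*Y)) = (2*Y)*(1/(2*Y)) = 1)
B(5)*(A(-2, -1) + r(5)) = 1*(-2 + (-4 + 2*5**2)) = 1*(-2 + (-4 + 2*25)) = 1*(-2 + (-4 + 50)) = 1*(-2 + 46) = 1*44 = 44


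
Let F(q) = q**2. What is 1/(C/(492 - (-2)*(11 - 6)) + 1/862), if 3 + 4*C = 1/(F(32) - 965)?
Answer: -12765358/4155 ≈ -3072.3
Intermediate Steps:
C = -44/59 (C = -3/4 + 1/(4*(32**2 - 965)) = -3/4 + 1/(4*(1024 - 965)) = -3/4 + (1/4)/59 = -3/4 + (1/4)*(1/59) = -3/4 + 1/236 = -44/59 ≈ -0.74576)
1/(C/(492 - (-2)*(11 - 6)) + 1/862) = 1/(-44/(59*(492 - (-2)*(11 - 6))) + 1/862) = 1/(-44/(59*(492 - (-2)*5)) + 1/862) = 1/(-44/(59*(492 - 1*(-10))) + 1/862) = 1/(-44/(59*(492 + 10)) + 1/862) = 1/(-44/59/502 + 1/862) = 1/(-44/59*1/502 + 1/862) = 1/(-22/14809 + 1/862) = 1/(-4155/12765358) = -12765358/4155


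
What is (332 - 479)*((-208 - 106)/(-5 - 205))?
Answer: -1099/5 ≈ -219.80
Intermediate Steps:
(332 - 479)*((-208 - 106)/(-5 - 205)) = -(-46158)/(-210) = -(-46158)*(-1)/210 = -147*157/105 = -1099/5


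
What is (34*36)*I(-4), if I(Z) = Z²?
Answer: 19584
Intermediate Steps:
(34*36)*I(-4) = (34*36)*(-4)² = 1224*16 = 19584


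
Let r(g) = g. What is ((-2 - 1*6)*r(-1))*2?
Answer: 16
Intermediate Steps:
((-2 - 1*6)*r(-1))*2 = ((-2 - 1*6)*(-1))*2 = ((-2 - 6)*(-1))*2 = -8*(-1)*2 = 8*2 = 16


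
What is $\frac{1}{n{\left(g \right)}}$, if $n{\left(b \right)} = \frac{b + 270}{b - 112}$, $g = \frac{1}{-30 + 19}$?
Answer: $- \frac{1233}{2969} \approx -0.41529$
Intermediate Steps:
$g = - \frac{1}{11}$ ($g = \frac{1}{-11} = - \frac{1}{11} \approx -0.090909$)
$n{\left(b \right)} = \frac{270 + b}{-112 + b}$
$\frac{1}{n{\left(g \right)}} = \frac{1}{\frac{1}{-112 - \frac{1}{11}} \left(270 - \frac{1}{11}\right)} = \frac{1}{\frac{1}{- \frac{1233}{11}} \cdot \frac{2969}{11}} = \frac{1}{\left(- \frac{11}{1233}\right) \frac{2969}{11}} = \frac{1}{- \frac{2969}{1233}} = - \frac{1233}{2969}$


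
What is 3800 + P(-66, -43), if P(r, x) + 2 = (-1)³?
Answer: 3797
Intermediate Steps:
P(r, x) = -3 (P(r, x) = -2 + (-1)³ = -2 - 1 = -3)
3800 + P(-66, -43) = 3800 - 3 = 3797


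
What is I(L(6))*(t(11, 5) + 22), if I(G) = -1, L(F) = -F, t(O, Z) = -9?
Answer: -13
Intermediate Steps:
I(L(6))*(t(11, 5) + 22) = -(-9 + 22) = -1*13 = -13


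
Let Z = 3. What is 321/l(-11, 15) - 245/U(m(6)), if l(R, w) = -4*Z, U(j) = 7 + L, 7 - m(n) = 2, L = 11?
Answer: -1453/36 ≈ -40.361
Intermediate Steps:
m(n) = 5 (m(n) = 7 - 1*2 = 7 - 2 = 5)
U(j) = 18 (U(j) = 7 + 11 = 18)
l(R, w) = -12 (l(R, w) = -4*3 = -12)
321/l(-11, 15) - 245/U(m(6)) = 321/(-12) - 245/18 = 321*(-1/12) - 245*1/18 = -107/4 - 245/18 = -1453/36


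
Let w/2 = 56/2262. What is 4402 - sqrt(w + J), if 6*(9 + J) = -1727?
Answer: 4402 - 5*I*sqrt(6749054)/754 ≈ 4402.0 - 17.227*I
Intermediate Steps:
J = -1781/6 (J = -9 + (1/6)*(-1727) = -9 - 1727/6 = -1781/6 ≈ -296.83)
w = 56/1131 (w = 2*(56/2262) = 2*(56*(1/2262)) = 2*(28/1131) = 56/1131 ≈ 0.049514)
4402 - sqrt(w + J) = 4402 - sqrt(56/1131 - 1781/6) = 4402 - sqrt(-223775/754) = 4402 - 5*I*sqrt(6749054)/754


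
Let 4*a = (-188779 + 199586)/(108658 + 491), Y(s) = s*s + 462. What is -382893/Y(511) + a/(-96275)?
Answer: -2299178781096883/1570741636583100 ≈ -1.4638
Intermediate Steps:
Y(s) = 462 + s² (Y(s) = s² + 462 = 462 + s²)
a = 10807/436596 (a = ((-188779 + 199586)/(108658 + 491))/4 = (10807/109149)/4 = (10807*(1/109149))/4 = (¼)*(10807/109149) = 10807/436596 ≈ 0.024753)
-382893/Y(511) + a/(-96275) = -382893/(462 + 511²) + (10807/436596)/(-96275) = -382893/(462 + 261121) + (10807/436596)*(-1/96275) = -382893/261583 - 10807/42033279900 = -382893*1/261583 - 10807/42033279900 = -54699/37369 - 10807/42033279900 = -2299178781096883/1570741636583100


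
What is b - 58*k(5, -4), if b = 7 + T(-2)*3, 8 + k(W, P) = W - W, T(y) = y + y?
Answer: 459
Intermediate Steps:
T(y) = 2*y
k(W, P) = -8 (k(W, P) = -8 + (W - W) = -8 + 0 = -8)
b = -5 (b = 7 + (2*(-2))*3 = 7 - 4*3 = 7 - 12 = -5)
b - 58*k(5, -4) = -5 - 58*(-8) = -5 + 464 = 459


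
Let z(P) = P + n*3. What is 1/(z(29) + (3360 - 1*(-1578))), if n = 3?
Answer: 1/4976 ≈ 0.00020096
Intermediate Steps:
z(P) = 9 + P (z(P) = P + 3*3 = P + 9 = 9 + P)
1/(z(29) + (3360 - 1*(-1578))) = 1/((9 + 29) + (3360 - 1*(-1578))) = 1/(38 + (3360 + 1578)) = 1/(38 + 4938) = 1/4976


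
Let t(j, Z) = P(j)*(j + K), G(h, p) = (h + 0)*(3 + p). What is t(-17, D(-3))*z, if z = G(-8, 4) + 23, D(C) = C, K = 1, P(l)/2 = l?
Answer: -17952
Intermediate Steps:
P(l) = 2*l
G(h, p) = h*(3 + p)
t(j, Z) = 2*j*(1 + j) (t(j, Z) = (2*j)*(j + 1) = (2*j)*(1 + j) = 2*j*(1 + j))
z = -33 (z = -8*(3 + 4) + 23 = -8*7 + 23 = -56 + 23 = -33)
t(-17, D(-3))*z = (2*(-17)*(1 - 17))*(-33) = (2*(-17)*(-16))*(-33) = 544*(-33) = -17952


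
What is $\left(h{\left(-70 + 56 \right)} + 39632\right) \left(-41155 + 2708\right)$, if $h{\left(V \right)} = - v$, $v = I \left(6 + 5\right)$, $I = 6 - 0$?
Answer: $-1521194002$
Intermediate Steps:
$I = 6$ ($I = 6 + 0 = 6$)
$v = 66$ ($v = 6 \left(6 + 5\right) = 6 \cdot 11 = 66$)
$h{\left(V \right)} = -66$ ($h{\left(V \right)} = \left(-1\right) 66 = -66$)
$\left(h{\left(-70 + 56 \right)} + 39632\right) \left(-41155 + 2708\right) = \left(-66 + 39632\right) \left(-41155 + 2708\right) = 39566 \left(-38447\right) = -1521194002$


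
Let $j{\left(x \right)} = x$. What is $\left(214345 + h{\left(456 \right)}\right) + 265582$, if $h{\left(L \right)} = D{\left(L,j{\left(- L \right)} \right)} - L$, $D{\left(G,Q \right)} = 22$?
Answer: $479493$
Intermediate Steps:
$h{\left(L \right)} = 22 - L$
$\left(214345 + h{\left(456 \right)}\right) + 265582 = \left(214345 + \left(22 - 456\right)\right) + 265582 = \left(214345 - 434\right) + 265582 = 213911 + 265582 = 479493$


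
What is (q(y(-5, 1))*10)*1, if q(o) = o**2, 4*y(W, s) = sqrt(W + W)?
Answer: -25/4 ≈ -6.2500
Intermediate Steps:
y(W, s) = sqrt(2)*sqrt(W)/4 (y(W, s) = sqrt(W + W)/4 = sqrt(2*W)/4 = (sqrt(2)*sqrt(W))/4 = sqrt(2)*sqrt(W)/4)
(q(y(-5, 1))*10)*1 = ((sqrt(2)*sqrt(-5)/4)**2*10)*1 = ((sqrt(2)*(I*sqrt(5))/4)**2*10)*1 = ((I*sqrt(10)/4)**2*10)*1 = -5/8*10*1 = -25/4*1 = -25/4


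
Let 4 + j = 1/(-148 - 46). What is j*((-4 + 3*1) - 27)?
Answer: 10878/97 ≈ 112.14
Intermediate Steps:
j = -777/194 (j = -4 + 1/(-148 - 46) = -4 + 1/(-194) = -4 - 1/194 = -777/194 ≈ -4.0052)
j*((-4 + 3*1) - 27) = -777*((-4 + 3*1) - 27)/194 = -777*((-4 + 3) - 27)/194 = -777*(-1 - 27)/194 = -777/194*(-28) = 10878/97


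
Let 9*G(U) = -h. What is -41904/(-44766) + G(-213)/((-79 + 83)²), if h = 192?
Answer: -988/2487 ≈ -0.39727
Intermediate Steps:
G(U) = -64/3 (G(U) = (-1*192)/9 = (⅑)*(-192) = -64/3)
-41904/(-44766) + G(-213)/((-79 + 83)²) = -41904/(-44766) - 64/(3*(-79 + 83)²) = -41904*(-1/44766) - 64/(3*(4²)) = 776/829 - 64/3/16 = 776/829 - 64/3*1/16 = 776/829 - 4/3 = -988/2487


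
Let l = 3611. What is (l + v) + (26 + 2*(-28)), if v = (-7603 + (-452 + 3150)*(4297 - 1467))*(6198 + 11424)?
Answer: 134415984995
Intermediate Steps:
v = 134415981414 (v = (-7603 + 2698*2830)*17622 = (-7603 + 7635340)*17622 = 7627737*17622 = 134415981414)
(l + v) + (26 + 2*(-28)) = (3611 + 134415981414) + (26 + 2*(-28)) = 134415985025 + (26 - 56) = 134415985025 - 30 = 134415984995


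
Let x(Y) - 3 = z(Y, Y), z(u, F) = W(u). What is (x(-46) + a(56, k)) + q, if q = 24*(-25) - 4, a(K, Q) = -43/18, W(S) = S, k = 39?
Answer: -11689/18 ≈ -649.39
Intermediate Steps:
z(u, F) = u
x(Y) = 3 + Y
a(K, Q) = -43/18 (a(K, Q) = -43*1/18 = -43/18)
q = -604 (q = -600 - 4 = -604)
(x(-46) + a(56, k)) + q = ((3 - 46) - 43/18) - 604 = (-43 - 43/18) - 604 = -817/18 - 604 = -11689/18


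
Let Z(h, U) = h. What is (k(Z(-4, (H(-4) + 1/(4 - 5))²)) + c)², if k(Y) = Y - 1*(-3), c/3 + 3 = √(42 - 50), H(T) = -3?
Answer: 28 - 120*I*√2 ≈ 28.0 - 169.71*I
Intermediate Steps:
c = -9 + 6*I*√2 (c = -9 + 3*√(42 - 50) = -9 + 3*√(-8) = -9 + 3*(2*I*√2) = -9 + 6*I*√2 ≈ -9.0 + 8.4853*I)
k(Y) = 3 + Y (k(Y) = Y + 3 = 3 + Y)
(k(Z(-4, (H(-4) + 1/(4 - 5))²)) + c)² = ((3 - 4) + (-9 + 6*I*√2))² = (-1 + (-9 + 6*I*√2))² = (-10 + 6*I*√2)²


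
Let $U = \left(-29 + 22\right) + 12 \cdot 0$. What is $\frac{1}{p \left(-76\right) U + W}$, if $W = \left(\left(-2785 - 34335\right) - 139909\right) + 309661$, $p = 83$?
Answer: $\frac{1}{176788} \approx 5.6565 \cdot 10^{-6}$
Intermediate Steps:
$U = -7$ ($U = -7 + 0 = -7$)
$W = 132632$ ($W = \left(-37120 - 139909\right) + 309661 = -177029 + 309661 = 132632$)
$\frac{1}{p \left(-76\right) U + W} = \frac{1}{83 \left(-76\right) \left(-7\right) + 132632} = \frac{1}{\left(-6308\right) \left(-7\right) + 132632} = \frac{1}{44156 + 132632} = \frac{1}{176788}$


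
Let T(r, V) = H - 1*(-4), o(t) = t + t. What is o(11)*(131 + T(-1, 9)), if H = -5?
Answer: 2860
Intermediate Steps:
o(t) = 2*t
T(r, V) = -1 (T(r, V) = -5 - 1*(-4) = -5 + 4 = -1)
o(11)*(131 + T(-1, 9)) = (2*11)*(131 - 1) = 22*130 = 2860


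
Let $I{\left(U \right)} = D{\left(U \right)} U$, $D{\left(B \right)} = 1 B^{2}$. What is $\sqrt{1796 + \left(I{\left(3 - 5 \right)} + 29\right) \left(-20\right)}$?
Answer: $4 \sqrt{86} \approx 37.094$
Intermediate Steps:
$D{\left(B \right)} = B^{2}$
$I{\left(U \right)} = U^{3}$ ($I{\left(U \right)} = U^{2} U = U^{3}$)
$\sqrt{1796 + \left(I{\left(3 - 5 \right)} + 29\right) \left(-20\right)} = \sqrt{1796 + \left(\left(3 - 5\right)^{3} + 29\right) \left(-20\right)} = \sqrt{1796 + \left(\left(-2\right)^{3} + 29\right) \left(-20\right)} = \sqrt{1796 + \left(-8 + 29\right) \left(-20\right)} = \sqrt{1796 + 21 \left(-20\right)} = \sqrt{1796 - 420} = \sqrt{1376} = 4 \sqrt{86}$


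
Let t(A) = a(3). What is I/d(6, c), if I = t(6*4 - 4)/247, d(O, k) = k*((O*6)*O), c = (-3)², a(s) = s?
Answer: 1/160056 ≈ 6.2478e-6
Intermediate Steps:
t(A) = 3
c = 9
d(O, k) = 6*k*O² (d(O, k) = k*((6*O)*O) = k*(6*O²) = 6*k*O²)
I = 3/247 ≈ 0.012146
I/d(6, c) = 3/(247*((6*9*6²))) = 3/(247*((6*9*36))) = (3/247)/1944 = (3/247)*(1/1944) = 1/160056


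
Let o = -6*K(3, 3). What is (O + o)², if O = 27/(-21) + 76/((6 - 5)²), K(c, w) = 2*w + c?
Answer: 21025/49 ≈ 429.08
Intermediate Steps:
K(c, w) = c + 2*w
o = -54 (o = -6*(3 + 2*3) = -6*(3 + 6) = -6*9 = -54)
O = 523/7 (O = 27*(-1/21) + 76/(1²) = -9/7 + 76/1 = -9/7 + 76*1 = -9/7 + 76 = 523/7 ≈ 74.714)
(O + o)² = (523/7 - 54)² = (145/7)² = 21025/49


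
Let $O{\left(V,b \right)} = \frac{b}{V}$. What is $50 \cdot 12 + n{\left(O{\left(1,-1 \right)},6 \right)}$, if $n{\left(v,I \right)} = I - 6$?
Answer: $600$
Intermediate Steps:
$n{\left(v,I \right)} = -6 + I$
$50 \cdot 12 + n{\left(O{\left(1,-1 \right)},6 \right)} = 50 \cdot 12 + \left(-6 + 6\right) = 600 + 0 = 600$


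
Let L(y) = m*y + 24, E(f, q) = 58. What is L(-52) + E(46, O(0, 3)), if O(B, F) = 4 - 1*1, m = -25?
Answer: 1382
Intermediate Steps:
O(B, F) = 3 (O(B, F) = 4 - 1 = 3)
L(y) = 24 - 25*y (L(y) = -25*y + 24 = 24 - 25*y)
L(-52) + E(46, O(0, 3)) = (24 - 25*(-52)) + 58 = (24 + 1300) + 58 = 1324 + 58 = 1382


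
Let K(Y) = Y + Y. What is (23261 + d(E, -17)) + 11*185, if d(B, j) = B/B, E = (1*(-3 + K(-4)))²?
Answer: 25297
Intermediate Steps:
K(Y) = 2*Y
E = 121 (E = (1*(-3 + 2*(-4)))² = (1*(-3 - 8))² = (1*(-11))² = (-11)² = 121)
d(B, j) = 1
(23261 + d(E, -17)) + 11*185 = (23261 + 1) + 11*185 = 23262 + 2035 = 25297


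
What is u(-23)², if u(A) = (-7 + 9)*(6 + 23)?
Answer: 3364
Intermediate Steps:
u(A) = 58 (u(A) = 2*29 = 58)
u(-23)² = 58² = 3364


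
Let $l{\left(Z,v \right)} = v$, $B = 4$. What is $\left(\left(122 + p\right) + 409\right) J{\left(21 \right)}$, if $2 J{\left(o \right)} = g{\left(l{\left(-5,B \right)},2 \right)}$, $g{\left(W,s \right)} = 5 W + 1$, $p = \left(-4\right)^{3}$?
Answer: $\frac{9807}{2} \approx 4903.5$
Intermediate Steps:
$p = -64$
$g{\left(W,s \right)} = 1 + 5 W$
$J{\left(o \right)} = \frac{21}{2}$ ($J{\left(o \right)} = \frac{1 + 5 \cdot 4}{2} = \frac{1 + 20}{2} = \frac{1}{2} \cdot 21 = \frac{21}{2}$)
$\left(\left(122 + p\right) + 409\right) J{\left(21 \right)} = \left(\left(122 - 64\right) + 409\right) \frac{21}{2} = \left(58 + 409\right) \frac{21}{2} = 467 \cdot \frac{21}{2} = \frac{9807}{2}$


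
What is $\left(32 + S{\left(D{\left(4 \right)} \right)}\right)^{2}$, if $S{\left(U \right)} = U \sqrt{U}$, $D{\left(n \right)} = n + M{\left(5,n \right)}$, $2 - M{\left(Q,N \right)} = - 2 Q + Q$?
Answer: $2355 + 704 \sqrt{11} \approx 4689.9$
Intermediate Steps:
$M{\left(Q,N \right)} = 2 + Q$ ($M{\left(Q,N \right)} = 2 - \left(- 2 Q + Q\right) = 2 - - Q = 2 + Q$)
$D{\left(n \right)} = 7 + n$ ($D{\left(n \right)} = n + \left(2 + 5\right) = n + 7 = 7 + n$)
$S{\left(U \right)} = U^{\frac{3}{2}}$
$\left(32 + S{\left(D{\left(4 \right)} \right)}\right)^{2} = \left(32 + \left(7 + 4\right)^{\frac{3}{2}}\right)^{2} = \left(32 + 11^{\frac{3}{2}}\right)^{2} = \left(32 + 11 \sqrt{11}\right)^{2}$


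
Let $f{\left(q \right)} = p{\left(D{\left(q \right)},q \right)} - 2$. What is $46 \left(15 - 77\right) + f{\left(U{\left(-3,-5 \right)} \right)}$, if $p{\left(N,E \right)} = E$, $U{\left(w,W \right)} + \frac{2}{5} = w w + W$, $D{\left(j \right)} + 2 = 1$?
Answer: $- \frac{14252}{5} \approx -2850.4$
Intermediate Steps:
$D{\left(j \right)} = -1$ ($D{\left(j \right)} = -2 + 1 = -1$)
$U{\left(w,W \right)} = - \frac{2}{5} + W + w^{2}$ ($U{\left(w,W \right)} = - \frac{2}{5} + \left(w w + W\right) = - \frac{2}{5} + \left(w^{2} + W\right) = - \frac{2}{5} + \left(W + w^{2}\right) = - \frac{2}{5} + W + w^{2}$)
$f{\left(q \right)} = -2 + q$ ($f{\left(q \right)} = q - 2 = -2 + q$)
$46 \left(15 - 77\right) + f{\left(U{\left(-3,-5 \right)} \right)} = 46 \left(15 - 77\right) - - \frac{8}{5} = 46 \left(-62\right) + \left(-2 + \frac{18}{5}\right) = -2852 + \frac{8}{5} = - \frac{14252}{5}$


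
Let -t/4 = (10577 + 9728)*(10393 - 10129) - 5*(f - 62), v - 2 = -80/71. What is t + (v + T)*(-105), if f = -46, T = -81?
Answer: -1521943695/71 ≈ -2.1436e+7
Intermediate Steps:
v = 62/71 (v = 2 - 80/71 = 62/71 ≈ 0.87324)
t = -21444240 (t = -4*((10577 + 9728)*(10393 - 10129) - 5*(-46 - 62)) = -4*(20305*264 - 5*(-108)) = -4*(5360520 - 1*(-540)) = -4*(5360520 + 540) = -4*5361060 = -21444240)
t + (v + T)*(-105) = -21444240 + (62/71 - 81)*(-105) = -21444240 - 5689/71*(-105) = -21444240 + 597345/71 = -1521943695/71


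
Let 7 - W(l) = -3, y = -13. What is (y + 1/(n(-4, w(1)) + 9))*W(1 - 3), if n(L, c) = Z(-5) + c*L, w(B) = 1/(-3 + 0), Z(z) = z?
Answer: -1025/8 ≈ -128.13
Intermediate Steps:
w(B) = -⅓ (w(B) = 1/(-3) = -⅓)
n(L, c) = -5 + L*c (n(L, c) = -5 + c*L = -5 + L*c)
W(l) = 10 (W(l) = 7 - 1*(-3) = 7 + 3 = 10)
(y + 1/(n(-4, w(1)) + 9))*W(1 - 3) = (-13 + 1/((-5 - 4*(-⅓)) + 9))*10 = (-13 + 1/((-5 + 4/3) + 9))*10 = (-13 + 1/(-11/3 + 9))*10 = (-13 + 1/(16/3))*10 = (-13 + 3/16)*10 = -205/16*10 = -1025/8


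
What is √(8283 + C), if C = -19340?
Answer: I*√11057 ≈ 105.15*I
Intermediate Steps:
√(8283 + C) = √(8283 - 19340) = √(-11057) = I*√11057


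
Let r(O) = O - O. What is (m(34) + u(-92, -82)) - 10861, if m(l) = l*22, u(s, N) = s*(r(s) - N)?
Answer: -17657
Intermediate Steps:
r(O) = 0
u(s, N) = -N*s (u(s, N) = s*(0 - N) = s*(-N) = -N*s)
m(l) = 22*l
(m(34) + u(-92, -82)) - 10861 = (22*34 - 1*(-82)*(-92)) - 10861 = (748 - 7544) - 10861 = -6796 - 10861 = -17657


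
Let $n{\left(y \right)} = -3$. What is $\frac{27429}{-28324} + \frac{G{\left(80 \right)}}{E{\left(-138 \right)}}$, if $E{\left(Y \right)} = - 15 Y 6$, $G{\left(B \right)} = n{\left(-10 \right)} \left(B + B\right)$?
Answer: $- \frac{5904395}{5863068} \approx -1.007$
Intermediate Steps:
$G{\left(B \right)} = - 6 B$ ($G{\left(B \right)} = - 3 \left(B + B\right) = - 3 \cdot 2 B = - 6 B$)
$E{\left(Y \right)} = - 90 Y$ ($E{\left(Y \right)} = - 15 \cdot 6 Y = - 90 Y$)
$\frac{27429}{-28324} + \frac{G{\left(80 \right)}}{E{\left(-138 \right)}} = \frac{27429}{-28324} + \frac{\left(-6\right) 80}{\left(-90\right) \left(-138\right)} = 27429 \left(- \frac{1}{28324}\right) - \frac{480}{12420} = - \frac{27429}{28324} - \frac{8}{207} = - \frac{5904395}{5863068}$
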